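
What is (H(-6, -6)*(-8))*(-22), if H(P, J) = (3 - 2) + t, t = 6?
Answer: 1232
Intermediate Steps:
H(P, J) = 7 (H(P, J) = (3 - 2) + 6 = 1 + 6 = 7)
(H(-6, -6)*(-8))*(-22) = (7*(-8))*(-22) = -56*(-22) = 1232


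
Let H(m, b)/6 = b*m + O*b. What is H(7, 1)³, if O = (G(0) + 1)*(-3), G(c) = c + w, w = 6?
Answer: -592704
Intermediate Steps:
G(c) = 6 + c (G(c) = c + 6 = 6 + c)
O = -21 (O = ((6 + 0) + 1)*(-3) = (6 + 1)*(-3) = 7*(-3) = -21)
H(m, b) = -126*b + 6*b*m (H(m, b) = 6*(b*m - 21*b) = 6*(-21*b + b*m) = -126*b + 6*b*m)
H(7, 1)³ = (6*1*(-21 + 7))³ = (6*1*(-14))³ = (-84)³ = -592704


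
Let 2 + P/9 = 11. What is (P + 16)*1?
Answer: 97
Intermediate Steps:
P = 81 (P = -18 + 9*11 = -18 + 99 = 81)
(P + 16)*1 = (81 + 16)*1 = 97*1 = 97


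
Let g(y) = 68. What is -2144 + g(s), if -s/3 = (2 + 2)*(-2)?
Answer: -2076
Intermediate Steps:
s = 24 (s = -3*(2 + 2)*(-2) = -12*(-2) = -3*(-8) = 24)
-2144 + g(s) = -2144 + 68 = -2076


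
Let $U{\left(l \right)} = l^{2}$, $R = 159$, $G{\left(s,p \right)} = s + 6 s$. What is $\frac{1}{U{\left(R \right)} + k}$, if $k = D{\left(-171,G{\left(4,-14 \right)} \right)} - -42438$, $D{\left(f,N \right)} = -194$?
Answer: $\frac{1}{67525} \approx 1.4809 \cdot 10^{-5}$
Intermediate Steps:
$G{\left(s,p \right)} = 7 s$
$k = 42244$ ($k = -194 - -42438 = -194 + 42438 = 42244$)
$\frac{1}{U{\left(R \right)} + k} = \frac{1}{159^{2} + 42244} = \frac{1}{25281 + 42244} = \frac{1}{67525}$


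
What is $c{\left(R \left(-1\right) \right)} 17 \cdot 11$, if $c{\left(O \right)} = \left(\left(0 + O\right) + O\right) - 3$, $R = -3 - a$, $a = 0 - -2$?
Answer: $1309$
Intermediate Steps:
$a = 2$ ($a = 0 + 2 = 2$)
$R = -5$ ($R = -3 - 2 = -5$)
$c{\left(O \right)} = -3 + 2 O$ ($c{\left(O \right)} = \left(O + O\right) - 3 = 2 O - 3 = -3 + 2 O$)
$c{\left(R \left(-1\right) \right)} 17 \cdot 11 = \left(-3 + 2 \left(\left(-5\right) \left(-1\right)\right)\right) 17 \cdot 11 = \left(-3 + 2 \cdot 5\right) 17 \cdot 11 = \left(-3 + 10\right) 17 \cdot 11 = 7 \cdot 17 \cdot 11 = 119 \cdot 11 = 1309$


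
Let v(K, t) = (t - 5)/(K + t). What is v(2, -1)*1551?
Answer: -9306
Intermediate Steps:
v(K, t) = (-5 + t)/(K + t)
v(2, -1)*1551 = ((-5 - 1)/(2 - 1))*1551 = (-6/1)*1551 = (1*(-6))*1551 = -6*1551 = -9306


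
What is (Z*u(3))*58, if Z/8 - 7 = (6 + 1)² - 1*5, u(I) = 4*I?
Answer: 283968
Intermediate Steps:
Z = 408 (Z = 56 + 8*((6 + 1)² - 1*5) = 56 + 8*(7² - 5) = 56 + 8*(49 - 5) = 56 + 8*44 = 56 + 352 = 408)
(Z*u(3))*58 = (408*(4*3))*58 = (408*12)*58 = 4896*58 = 283968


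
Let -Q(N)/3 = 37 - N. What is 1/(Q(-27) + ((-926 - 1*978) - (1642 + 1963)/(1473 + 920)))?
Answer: -2393/5019333 ≈ -0.00047676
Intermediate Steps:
Q(N) = -111 + 3*N (Q(N) = -3*(37 - N) = -111 + 3*N)
1/(Q(-27) + ((-926 - 1*978) - (1642 + 1963)/(1473 + 920))) = 1/((-111 + 3*(-27)) + ((-926 - 1*978) - (1642 + 1963)/(1473 + 920))) = 1/((-111 - 81) + ((-926 - 978) - 3605/2393)) = 1/(-192 + (-1904 - 3605/2393)) = 1/(-192 - 4559877/2393) = 1/(-5019333/2393) = -2393/5019333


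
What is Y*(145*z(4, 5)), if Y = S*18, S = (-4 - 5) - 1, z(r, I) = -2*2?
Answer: 104400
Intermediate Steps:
z(r, I) = -4
S = -10 (S = -9 - 1 = -10)
Y = -180 (Y = -10*18 = -180)
Y*(145*z(4, 5)) = -26100*(-4) = -180*(-580) = 104400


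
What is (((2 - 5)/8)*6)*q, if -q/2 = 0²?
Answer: 0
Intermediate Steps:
q = 0 (q = -2*0² = -2*0 = 0)
(((2 - 5)/8)*6)*q = (((2 - 5)/8)*6)*0 = (-3*⅛*6)*0 = -3/8*6*0 = -9/4*0 = 0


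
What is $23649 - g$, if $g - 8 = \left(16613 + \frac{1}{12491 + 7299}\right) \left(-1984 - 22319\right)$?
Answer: $\frac{7990596054503}{19790} \approx 4.0377 \cdot 10^{8}$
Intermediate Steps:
$g = - \frac{7990128040793}{19790}$ ($g = 8 + \left(16613 + \frac{1}{12491 + 7299}\right) \left(-1984 - 22319\right) = 8 + \left(16613 + \frac{1}{19790}\right) \left(-24303\right) = 8 + \frac{328771271}{19790} \left(-24303\right) = 8 - \frac{7990128199113}{19790} = - \frac{7990128040793}{19790} \approx -4.0375 \cdot 10^{8}$)
$23649 - g = 23649 - - \frac{7990128040793}{19790} = 23649 + \frac{7990128040793}{19790} = \frac{7990596054503}{19790}$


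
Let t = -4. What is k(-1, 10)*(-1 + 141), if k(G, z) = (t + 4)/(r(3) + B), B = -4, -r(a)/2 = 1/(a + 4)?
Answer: 0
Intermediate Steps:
r(a) = -2/(4 + a) (r(a) = -2/(a + 4) = -2/(4 + a))
k(G, z) = 0 (k(G, z) = (-4 + 4)/(-2/(4 + 3) - 4) = 0/(-2/7 - 4) = 0/(-30/7) = 0*(-7/30) = 0)
k(-1, 10)*(-1 + 141) = 0*(-1 + 141) = 0*140 = 0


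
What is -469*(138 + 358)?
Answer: -232624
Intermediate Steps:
-469*(138 + 358) = -469*496 = -232624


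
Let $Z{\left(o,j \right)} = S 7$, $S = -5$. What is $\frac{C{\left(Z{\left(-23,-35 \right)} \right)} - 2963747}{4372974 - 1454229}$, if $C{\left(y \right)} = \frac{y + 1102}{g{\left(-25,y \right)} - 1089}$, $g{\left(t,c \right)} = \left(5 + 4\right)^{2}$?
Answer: $- \frac{2987458043}{2942094960} \approx -1.0154$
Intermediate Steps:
$Z{\left(o,j \right)} = -35$ ($Z{\left(o,j \right)} = \left(-5\right) 7 = -35$)
$g{\left(t,c \right)} = 81$ ($g{\left(t,c \right)} = 9^{2} = 81$)
$C{\left(y \right)} = - \frac{551}{504} - \frac{y}{1008}$ ($C{\left(y \right)} = \frac{y + 1102}{81 - 1089} = \frac{1102 + y}{-1008} = \left(1102 + y\right) \left(- \frac{1}{1008}\right) = - \frac{551}{504} - \frac{y}{1008}$)
$\frac{C{\left(Z{\left(-23,-35 \right)} \right)} - 2963747}{4372974 - 1454229} = \frac{\left(- \frac{551}{504} - - \frac{5}{144}\right) - 2963747}{4372974 - 1454229} = \frac{\left(- \frac{551}{504} + \frac{5}{144}\right) - 2963747}{2918745} = \left(- \frac{1067}{1008} - 2963747\right) \frac{1}{2918745} = \left(- \frac{2987458043}{1008}\right) \frac{1}{2918745} = - \frac{2987458043}{2942094960}$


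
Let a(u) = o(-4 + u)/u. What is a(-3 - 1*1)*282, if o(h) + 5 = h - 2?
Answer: 2115/2 ≈ 1057.5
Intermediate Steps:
o(h) = -7 + h (o(h) = -5 + (h - 2) = -5 + (-2 + h) = -7 + h)
a(u) = (-11 + u)/u (a(u) = (-7 + (-4 + u))/u = (-11 + u)/u)
a(-3 - 1*1)*282 = ((-11 + (-3 - 1*1))/(-3 - 1*1))*282 = ((-11 + (-3 - 1))/(-3 - 1))*282 = ((-11 - 4)/(-4))*282 = -1/4*(-15)*282 = (15/4)*282 = 2115/2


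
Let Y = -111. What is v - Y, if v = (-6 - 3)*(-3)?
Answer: 138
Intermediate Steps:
v = 27 (v = -9*(-3) = 27)
v - Y = 27 - 1*(-111) = 27 + 111 = 138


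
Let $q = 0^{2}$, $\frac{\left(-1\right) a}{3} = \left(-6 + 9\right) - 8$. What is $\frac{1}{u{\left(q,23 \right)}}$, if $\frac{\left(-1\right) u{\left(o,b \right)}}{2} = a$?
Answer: $- \frac{1}{30} \approx -0.033333$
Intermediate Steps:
$a = 15$ ($a = - 3 \left(\left(-6 + 9\right) - 8\right) = - 3 \left(3 - 8\right) = \left(-3\right) \left(-5\right) = 15$)
$q = 0$
$u{\left(o,b \right)} = -30$ ($u{\left(o,b \right)} = \left(-2\right) 15 = -30$)
$\frac{1}{u{\left(q,23 \right)}} = \frac{1}{-30} = - \frac{1}{30}$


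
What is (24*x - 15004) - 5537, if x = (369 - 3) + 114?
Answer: -9021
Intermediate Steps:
x = 480 (x = 366 + 114 = 480)
(24*x - 15004) - 5537 = (24*480 - 15004) - 5537 = (11520 - 15004) - 5537 = -3484 - 5537 = -9021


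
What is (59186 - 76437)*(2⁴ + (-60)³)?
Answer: 3725939984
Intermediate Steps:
(59186 - 76437)*(2⁴ + (-60)³) = -17251*(16 - 216000) = -17251*(-215984) = 3725939984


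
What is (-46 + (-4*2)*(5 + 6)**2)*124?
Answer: -125736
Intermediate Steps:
(-46 + (-4*2)*(5 + 6)**2)*124 = (-46 - 8*11**2)*124 = (-46 - 8*121)*124 = (-46 - 968)*124 = -1014*124 = -125736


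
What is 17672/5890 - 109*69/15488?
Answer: 114702623/45612160 ≈ 2.5147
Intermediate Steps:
17672/5890 - 109*69/15488 = 17672*(1/5890) - 7521*1/15488 = 8836/2945 - 7521/15488 = 114702623/45612160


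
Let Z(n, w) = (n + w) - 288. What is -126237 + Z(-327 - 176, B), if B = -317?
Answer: -127345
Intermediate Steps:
Z(n, w) = -288 + n + w
-126237 + Z(-327 - 176, B) = -126237 + (-288 + (-327 - 176) - 317) = -126237 + (-288 - 503 - 317) = -126237 - 1108 = -127345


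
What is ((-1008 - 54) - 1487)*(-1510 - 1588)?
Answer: 7896802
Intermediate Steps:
((-1008 - 54) - 1487)*(-1510 - 1588) = (-1062 - 1487)*(-3098) = -2549*(-3098) = 7896802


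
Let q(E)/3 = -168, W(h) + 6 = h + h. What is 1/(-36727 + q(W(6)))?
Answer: -1/37231 ≈ -2.6859e-5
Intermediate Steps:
W(h) = -6 + 2*h (W(h) = -6 + (h + h) = -6 + 2*h)
q(E) = -504 (q(E) = 3*(-168) = -504)
1/(-36727 + q(W(6))) = 1/(-36727 - 504) = 1/(-37231) = -1/37231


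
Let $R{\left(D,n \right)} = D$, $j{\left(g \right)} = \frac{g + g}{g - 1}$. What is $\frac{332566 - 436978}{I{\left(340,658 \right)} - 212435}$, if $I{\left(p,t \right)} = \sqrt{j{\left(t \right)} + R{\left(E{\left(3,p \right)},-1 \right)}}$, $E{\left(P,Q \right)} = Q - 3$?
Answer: $\frac{104091153111}{211782208415} + \frac{11187 \sqrt{650357}}{211782208415} \approx 0.49154$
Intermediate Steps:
$E{\left(P,Q \right)} = -3 + Q$
$j{\left(g \right)} = \frac{2 g}{-1 + g}$
$I{\left(p,t \right)} = \sqrt{-3 + p + \frac{2 t}{-1 + t}}$ ($I{\left(p,t \right)} = \sqrt{\frac{2 t}{-1 + t} + \left(-3 + p\right)} = \sqrt{-3 + p + \frac{2 t}{-1 + t}}$)
$\frac{332566 - 436978}{I{\left(340,658 \right)} - 212435} = \frac{332566 - 436978}{\sqrt{\frac{3 - 340 - 658 + 340 \cdot 658}{-1 + 658}} - 212435} = - \frac{104412}{\sqrt{\frac{3 - 340 - 658 + 223720}{657}} - 212435} = - \frac{104412}{\sqrt{\frac{1}{657} \cdot 222725} - 212435} = - \frac{104412}{\sqrt{\frac{222725}{657}} - 212435} = - \frac{104412}{\frac{5 \sqrt{650357}}{219} - 212435} = - \frac{104412}{-212435 + \frac{5 \sqrt{650357}}{219}}$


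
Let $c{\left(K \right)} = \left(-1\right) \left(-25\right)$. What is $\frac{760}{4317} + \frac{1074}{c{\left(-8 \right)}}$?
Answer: $\frac{4655458}{107925} \approx 43.136$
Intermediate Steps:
$c{\left(K \right)} = 25$
$\frac{760}{4317} + \frac{1074}{c{\left(-8 \right)}} = \frac{760}{4317} + \frac{1074}{25} = \frac{4655458}{107925}$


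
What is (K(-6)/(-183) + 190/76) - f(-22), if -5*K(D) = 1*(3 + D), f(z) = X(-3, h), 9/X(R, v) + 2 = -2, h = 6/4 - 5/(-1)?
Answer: 5791/1220 ≈ 4.7467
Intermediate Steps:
h = 13/2 (h = 6*(¼) - 5*(-1) = 3/2 + 5 = 13/2 ≈ 6.5000)
X(R, v) = -9/4 (X(R, v) = 9/(-2 - 2) = 9/(-4) = 9*(-¼) = -9/4)
f(z) = -9/4
K(D) = -⅗ - D/5 (K(D) = -(3 + D)/5 = -⅗ - D/5)
(K(-6)/(-183) + 190/76) - f(-22) = ((-⅗ - ⅕*(-6))/(-183) + 190/76) - 1*(-9/4) = ((-⅗ + 6/5)*(-1/183) + 190*(1/76)) + 9/4 = ((⅗)*(-1/183) + 5/2) + 9/4 = (-1/305 + 5/2) + 9/4 = 1523/610 + 9/4 = 5791/1220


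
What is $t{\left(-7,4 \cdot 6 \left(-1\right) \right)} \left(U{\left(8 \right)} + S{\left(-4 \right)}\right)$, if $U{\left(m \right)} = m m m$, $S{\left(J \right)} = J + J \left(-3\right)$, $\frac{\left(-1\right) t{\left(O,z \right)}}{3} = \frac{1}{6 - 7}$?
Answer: $1560$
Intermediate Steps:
$t{\left(O,z \right)} = 3$ ($t{\left(O,z \right)} = - \frac{3}{6 - 7} = - \frac{3}{-1} = \left(-3\right) \left(-1\right) = 3$)
$S{\left(J \right)} = - 2 J$ ($S{\left(J \right)} = J - 3 J = - 2 J$)
$U{\left(m \right)} = m^{3}$ ($U{\left(m \right)} = m^{2} m = m^{3}$)
$t{\left(-7,4 \cdot 6 \left(-1\right) \right)} \left(U{\left(8 \right)} + S{\left(-4 \right)}\right) = 3 \left(8^{3} - -8\right) = 3 \left(512 + 8\right) = 3 \cdot 520 = 1560$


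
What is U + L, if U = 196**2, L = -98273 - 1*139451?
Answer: -199308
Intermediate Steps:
L = -237724 (L = -98273 - 139451 = -237724)
U = 38416
U + L = 38416 - 237724 = -199308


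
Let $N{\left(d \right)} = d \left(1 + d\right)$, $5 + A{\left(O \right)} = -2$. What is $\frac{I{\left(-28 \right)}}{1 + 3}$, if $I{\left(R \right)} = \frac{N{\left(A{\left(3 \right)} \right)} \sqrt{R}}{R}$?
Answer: $- \frac{3 i \sqrt{7}}{4} \approx - 1.9843 i$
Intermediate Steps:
$A{\left(O \right)} = -7$ ($A{\left(O \right)} = -5 - 2 = -7$)
$I{\left(R \right)} = \frac{42}{\sqrt{R}}$ ($I{\left(R \right)} = \frac{- 7 \left(1 - 7\right) \sqrt{R}}{R} = \frac{\left(-7\right) \left(-6\right) \sqrt{R}}{R} = \frac{42 \sqrt{R}}{R} = \frac{42}{\sqrt{R}}$)
$\frac{I{\left(-28 \right)}}{1 + 3} = \frac{42 \frac{1}{\sqrt{-28}}}{1 + 3} = \frac{42 \left(- \frac{i \sqrt{7}}{14}\right)}{4} = - 3 i \sqrt{7} \cdot \frac{1}{4} = - \frac{3 i \sqrt{7}}{4}$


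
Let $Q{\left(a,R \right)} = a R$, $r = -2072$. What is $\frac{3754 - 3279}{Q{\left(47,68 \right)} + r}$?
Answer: $\frac{475}{1124} \approx 0.4226$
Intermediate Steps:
$Q{\left(a,R \right)} = R a$
$\frac{3754 - 3279}{Q{\left(47,68 \right)} + r} = \frac{3754 - 3279}{68 \cdot 47 - 2072} = \frac{475}{3196 - 2072} = \frac{475}{1124}$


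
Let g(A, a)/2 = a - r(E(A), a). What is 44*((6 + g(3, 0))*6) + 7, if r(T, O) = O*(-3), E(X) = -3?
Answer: 1591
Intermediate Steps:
r(T, O) = -3*O
g(A, a) = 8*a (g(A, a) = 2*(a - (-3)*a) = 2*(a + 3*a) = 2*(4*a) = 8*a)
44*((6 + g(3, 0))*6) + 7 = 44*((6 + 8*0)*6) + 7 = 44*((6 + 0)*6) + 7 = 44*(6*6) + 7 = 44*36 + 7 = 1584 + 7 = 1591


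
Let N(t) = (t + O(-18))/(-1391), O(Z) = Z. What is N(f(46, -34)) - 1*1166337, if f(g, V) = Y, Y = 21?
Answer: -1622374770/1391 ≈ -1.1663e+6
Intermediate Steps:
f(g, V) = 21
N(t) = 18/1391 - t/1391 (N(t) = (t - 18)/(-1391) = (-18 + t)*(-1/1391) = 18/1391 - t/1391)
N(f(46, -34)) - 1*1166337 = (18/1391 - 1/1391*21) - 1*1166337 = (18/1391 - 21/1391) - 1166337 = -3/1391 - 1166337 = -1622374770/1391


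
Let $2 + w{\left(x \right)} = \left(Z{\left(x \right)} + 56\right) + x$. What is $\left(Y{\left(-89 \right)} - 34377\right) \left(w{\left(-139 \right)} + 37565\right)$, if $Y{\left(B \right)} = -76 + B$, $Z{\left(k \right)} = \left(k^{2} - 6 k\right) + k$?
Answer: $-1986026832$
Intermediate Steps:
$Z{\left(k \right)} = k^{2} - 5 k$
$w{\left(x \right)} = 54 + x + x \left(-5 + x\right)$ ($w{\left(x \right)} = -2 + \left(\left(x \left(-5 + x\right) + 56\right) + x\right) = -2 + \left(\left(56 + x \left(-5 + x\right)\right) + x\right) = -2 + \left(56 + x + x \left(-5 + x\right)\right) = 54 + x + x \left(-5 + x\right)$)
$\left(Y{\left(-89 \right)} - 34377\right) \left(w{\left(-139 \right)} + 37565\right) = \left(\left(-76 - 89\right) - 34377\right) \left(\left(54 - 139 - 139 \left(-5 - 139\right)\right) + 37565\right) = \left(-165 - 34377\right) \left(\left(54 - 139 - -20016\right) + 37565\right) = - 34542 \left(\left(54 - 139 + 20016\right) + 37565\right) = - 34542 \left(19931 + 37565\right) = \left(-34542\right) 57496 = -1986026832$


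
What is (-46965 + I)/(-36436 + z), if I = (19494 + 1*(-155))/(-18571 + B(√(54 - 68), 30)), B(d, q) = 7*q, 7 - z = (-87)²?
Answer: 431171852/403923639 ≈ 1.0675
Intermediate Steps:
z = -7562 (z = 7 - 1*(-87)² = 7 - 1*7569 = 7 - 7569 = -7562)
I = -19339/18361 (I = (19494 + 1*(-155))/(-18571 + 7*30) = (19494 - 155)/(-18571 + 210) = 19339/(-18361) = 19339*(-1/18361) = -19339/18361 ≈ -1.0533)
(-46965 + I)/(-36436 + z) = (-46965 - 19339/18361)/(-36436 - 7562) = -862343704/18361/(-43998) = -862343704/18361*(-1/43998) = 431171852/403923639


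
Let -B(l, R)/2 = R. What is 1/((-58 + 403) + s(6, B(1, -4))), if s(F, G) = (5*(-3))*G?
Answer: 1/225 ≈ 0.0044444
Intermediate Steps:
B(l, R) = -2*R
s(F, G) = -15*G
1/((-58 + 403) + s(6, B(1, -4))) = 1/((-58 + 403) - (-30)*(-4)) = 1/(345 - 15*8) = 1/(345 - 120) = 1/225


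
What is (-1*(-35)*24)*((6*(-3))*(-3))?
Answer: 45360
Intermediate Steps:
(-1*(-35)*24)*((6*(-3))*(-3)) = (35*24)*(-18*(-3)) = 840*54 = 45360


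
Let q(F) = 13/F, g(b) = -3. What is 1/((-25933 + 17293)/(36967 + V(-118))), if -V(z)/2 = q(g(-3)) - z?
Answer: -110219/25920 ≈ -4.2523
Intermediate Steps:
V(z) = 26/3 + 2*z (V(z) = -2*(13/(-3) - z) = -2*(13*(-⅓) - z) = -2*(-13/3 - z) = 26/3 + 2*z)
1/((-25933 + 17293)/(36967 + V(-118))) = 1/((-25933 + 17293)/(36967 + (26/3 + 2*(-118)))) = 1/(-8640/(36967 + (26/3 - 236))) = 1/(-8640/(36967 - 682/3)) = 1/(-8640/110219/3) = 1/(-8640*3/110219) = 1/(-25920/110219) = -110219/25920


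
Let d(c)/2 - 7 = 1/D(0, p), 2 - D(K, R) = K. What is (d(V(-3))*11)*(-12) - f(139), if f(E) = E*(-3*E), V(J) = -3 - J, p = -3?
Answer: 55983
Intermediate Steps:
D(K, R) = 2 - K
d(c) = 15 (d(c) = 14 + 2/(2 - 1*0) = 14 + 2/(2 + 0) = 14 + 2/2 = 14 + 2*(½) = 14 + 1 = 15)
f(E) = -3*E²
(d(V(-3))*11)*(-12) - f(139) = (15*11)*(-12) - (-3)*139² = 165*(-12) - (-3)*19321 = -1980 - 1*(-57963) = -1980 + 57963 = 55983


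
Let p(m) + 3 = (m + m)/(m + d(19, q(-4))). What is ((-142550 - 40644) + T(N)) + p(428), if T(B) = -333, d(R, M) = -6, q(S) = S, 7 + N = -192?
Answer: -38724402/211 ≈ -1.8353e+5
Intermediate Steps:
N = -199 (N = -7 - 192 = -199)
p(m) = -3 + 2*m/(-6 + m) (p(m) = -3 + (m + m)/(m - 6) = -3 + (2*m)/(-6 + m) = -3 + 2*m/(-6 + m))
((-142550 - 40644) + T(N)) + p(428) = ((-142550 - 40644) - 333) + (18 - 1*428)/(-6 + 428) = (-183194 - 333) + (18 - 428)/422 = -183527 + (1/422)*(-410) = -183527 - 205/211 = -38724402/211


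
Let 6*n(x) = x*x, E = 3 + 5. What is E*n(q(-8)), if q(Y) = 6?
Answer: 48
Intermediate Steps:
E = 8
n(x) = x²/6 (n(x) = (x*x)/6 = x²/6)
E*n(q(-8)) = 8*((⅙)*6²) = 8*((⅙)*36) = 8*6 = 48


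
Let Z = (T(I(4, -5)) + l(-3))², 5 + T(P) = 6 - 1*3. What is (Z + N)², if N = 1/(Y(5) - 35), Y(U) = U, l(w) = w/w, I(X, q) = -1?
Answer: 841/900 ≈ 0.93444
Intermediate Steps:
T(P) = -2 (T(P) = -5 + (6 - 1*3) = -5 + (6 - 3) = -5 + 3 = -2)
l(w) = 1
Z = 1 (Z = (-2 + 1)² = (-1)² = 1)
N = -1/30 (N = 1/(5 - 35) = 1/(-30) = -1/30 ≈ -0.033333)
(Z + N)² = (1 - 1/30)² = (29/30)² = 841/900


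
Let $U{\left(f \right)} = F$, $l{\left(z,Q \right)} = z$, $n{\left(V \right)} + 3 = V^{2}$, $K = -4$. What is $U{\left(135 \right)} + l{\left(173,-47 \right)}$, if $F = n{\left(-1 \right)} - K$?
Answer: $175$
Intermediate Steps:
$n{\left(V \right)} = -3 + V^{2}$
$F = 2$ ($F = \left(-3 + \left(-1\right)^{2}\right) - -4 = \left(-3 + 1\right) + 4 = -2 + 4 = 2$)
$U{\left(f \right)} = 2$
$U{\left(135 \right)} + l{\left(173,-47 \right)} = 2 + 173 = 175$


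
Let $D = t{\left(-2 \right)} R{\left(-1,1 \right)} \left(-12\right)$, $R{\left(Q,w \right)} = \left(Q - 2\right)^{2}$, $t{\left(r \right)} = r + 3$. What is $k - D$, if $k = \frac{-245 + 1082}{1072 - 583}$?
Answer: $\frac{17883}{163} \approx 109.71$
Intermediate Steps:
$t{\left(r \right)} = 3 + r$
$R{\left(Q,w \right)} = \left(-2 + Q\right)^{2}$
$D = -108$ ($D = \left(3 - 2\right) \left(-2 - 1\right)^{2} \left(-12\right) = 1 \left(-3\right)^{2} \left(-12\right) = 1 \cdot 9 \left(-12\right) = 9 \left(-12\right) = -108$)
$k = \frac{279}{163}$ ($k = \frac{837}{489} = 837 \cdot \frac{1}{489} = \frac{279}{163} \approx 1.7117$)
$k - D = \frac{279}{163} - -108 = \frac{279}{163} + 108 = \frac{17883}{163}$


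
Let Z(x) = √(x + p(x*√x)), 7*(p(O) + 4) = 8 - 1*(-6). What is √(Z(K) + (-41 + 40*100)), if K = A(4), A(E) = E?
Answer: √(3959 + √2) ≈ 62.932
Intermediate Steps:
p(O) = -2 (p(O) = -4 + (8 - 1*(-6))/7 = -4 + (8 + 6)/7 = -4 + (⅐)*14 = -4 + 2 = -2)
K = 4
Z(x) = √(-2 + x) (Z(x) = √(x - 2) = √(-2 + x))
√(Z(K) + (-41 + 40*100)) = √(√(-2 + 4) + (-41 + 40*100)) = √(√2 + (-41 + 4000)) = √(√2 + 3959) = √(3959 + √2)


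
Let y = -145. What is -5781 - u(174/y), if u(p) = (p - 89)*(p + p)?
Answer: -149937/25 ≈ -5997.5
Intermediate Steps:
u(p) = 2*p*(-89 + p) (u(p) = (-89 + p)*(2*p) = 2*p*(-89 + p))
-5781 - u(174/y) = -5781 - 2*174/(-145)*(-89 + 174/(-145)) = -5781 - 2*174*(-1/145)*(-89 + 174*(-1/145)) = -5781 - 2*(-6)*(-89 - 6/5)/5 = -5781 - 2*(-6)*(-451)/(5*5) = -5781 - 1*5412/25 = -5781 - 5412/25 = -149937/25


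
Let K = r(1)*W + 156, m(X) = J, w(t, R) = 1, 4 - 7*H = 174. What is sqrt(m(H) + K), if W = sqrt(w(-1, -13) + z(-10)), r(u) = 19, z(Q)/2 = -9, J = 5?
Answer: sqrt(161 + 19*I*sqrt(17)) ≈ 13.039 + 3.004*I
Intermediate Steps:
H = -170/7 (H = 4/7 - 1/7*174 = 4/7 - 174/7 = -170/7 ≈ -24.286)
z(Q) = -18 (z(Q) = 2*(-9) = -18)
m(X) = 5
W = I*sqrt(17) (W = sqrt(1 - 18) = sqrt(-17) = I*sqrt(17) ≈ 4.1231*I)
K = 156 + 19*I*sqrt(17) (K = 19*(I*sqrt(17)) + 156 = 19*I*sqrt(17) + 156 = 156 + 19*I*sqrt(17) ≈ 156.0 + 78.339*I)
sqrt(m(H) + K) = sqrt(5 + (156 + 19*I*sqrt(17))) = sqrt(161 + 19*I*sqrt(17))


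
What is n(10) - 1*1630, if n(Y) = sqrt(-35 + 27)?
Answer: -1630 + 2*I*sqrt(2) ≈ -1630.0 + 2.8284*I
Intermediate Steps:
n(Y) = 2*I*sqrt(2) (n(Y) = sqrt(-8) = 2*I*sqrt(2))
n(10) - 1*1630 = 2*I*sqrt(2) - 1*1630 = 2*I*sqrt(2) - 1630 = -1630 + 2*I*sqrt(2)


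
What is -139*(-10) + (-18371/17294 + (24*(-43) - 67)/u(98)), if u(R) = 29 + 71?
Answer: 1191511397/864700 ≈ 1377.9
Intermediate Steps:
u(R) = 100
-139*(-10) + (-18371/17294 + (24*(-43) - 67)/u(98)) = -139*(-10) + (-18371/17294 + (24*(-43) - 67)/100) = 1390 + (-18371*1/17294 + (-1032 - 67)*(1/100)) = 1390 + (-18371/17294 - 1099*1/100) = 1390 + (-18371/17294 - 1099/100) = 1390 - 10421603/864700 = 1191511397/864700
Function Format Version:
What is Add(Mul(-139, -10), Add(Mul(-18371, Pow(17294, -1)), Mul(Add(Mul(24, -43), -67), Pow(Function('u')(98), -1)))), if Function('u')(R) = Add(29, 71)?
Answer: Rational(1191511397, 864700) ≈ 1377.9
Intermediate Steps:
Function('u')(R) = 100
Add(Mul(-139, -10), Add(Mul(-18371, Pow(17294, -1)), Mul(Add(Mul(24, -43), -67), Pow(Function('u')(98), -1)))) = Add(Mul(-139, -10), Add(Mul(-18371, Pow(17294, -1)), Mul(Add(Mul(24, -43), -67), Pow(100, -1)))) = Add(1390, Add(Mul(-18371, Rational(1, 17294)), Mul(Add(-1032, -67), Rational(1, 100)))) = Add(1390, Add(Rational(-18371, 17294), Mul(-1099, Rational(1, 100)))) = Add(1390, Add(Rational(-18371, 17294), Rational(-1099, 100))) = Add(1390, Rational(-10421603, 864700)) = Rational(1191511397, 864700)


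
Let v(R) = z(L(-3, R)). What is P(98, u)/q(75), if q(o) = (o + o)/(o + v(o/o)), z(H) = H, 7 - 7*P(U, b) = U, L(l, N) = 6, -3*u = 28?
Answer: -351/50 ≈ -7.0200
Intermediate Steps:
u = -28/3 (u = -⅓*28 = -28/3 ≈ -9.3333)
P(U, b) = 1 - U/7
v(R) = 6
q(o) = 2*o/(6 + o) (q(o) = (o + o)/(o + 6) = (2*o)/(6 + o) = 2*o/(6 + o))
P(98, u)/q(75) = (1 - ⅐*98)/((2*75/(6 + 75))) = (1 - 14)/((2*75/81)) = -13/(2*75*(1/81)) = -13/50/27 = -13*27/50 = -351/50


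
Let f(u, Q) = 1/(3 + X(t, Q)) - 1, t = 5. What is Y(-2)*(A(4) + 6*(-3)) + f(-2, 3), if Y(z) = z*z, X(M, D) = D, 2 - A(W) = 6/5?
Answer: -2089/30 ≈ -69.633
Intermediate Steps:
A(W) = ⅘ (A(W) = 2 - 6/5 = ⅘)
f(u, Q) = -1 + 1/(3 + Q) (f(u, Q) = 1/(3 + Q) - 1 = -1 + 1/(3 + Q))
Y(z) = z²
Y(-2)*(A(4) + 6*(-3)) + f(-2, 3) = (-2)²*(⅘ + 6*(-3)) + (-2 - 1*3)/(3 + 3) = 4*(⅘ - 18) + (-2 - 3)/6 = 4*(-86/5) + (⅙)*(-5) = -344/5 - ⅚ = -2089/30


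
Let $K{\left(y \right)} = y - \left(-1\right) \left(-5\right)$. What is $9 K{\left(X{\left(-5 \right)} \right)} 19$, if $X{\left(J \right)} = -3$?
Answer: $-1368$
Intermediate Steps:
$K{\left(y \right)} = -5 + y$ ($K{\left(y \right)} = y - 5 = -5 + y$)
$9 K{\left(X{\left(-5 \right)} \right)} 19 = 9 \left(-5 - 3\right) 19 = 9 \left(-8\right) 19 = \left(-72\right) 19 = -1368$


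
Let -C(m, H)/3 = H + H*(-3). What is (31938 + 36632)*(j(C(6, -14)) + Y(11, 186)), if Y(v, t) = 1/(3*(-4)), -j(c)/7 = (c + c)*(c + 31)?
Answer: -25643020045/6 ≈ -4.2738e+9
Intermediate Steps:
C(m, H) = 6*H (C(m, H) = -3*(H + H*(-3)) = -3*(H - 3*H) = -(-6)*H = 6*H)
j(c) = -14*c*(31 + c) (j(c) = -7*(c + c)*(c + 31) = -7*2*c*(31 + c) = -14*c*(31 + c))
Y(v, t) = -1/12 (Y(v, t) = 1/(-12) = -1/12)
(31938 + 36632)*(j(C(6, -14)) + Y(11, 186)) = (31938 + 36632)*(-14*6*(-14)*(31 + 6*(-14)) - 1/12) = 68570*(-14*(-84)*(31 - 84) - 1/12) = 68570*(-14*(-84)*(-53) - 1/12) = 68570*(-62328 - 1/12) = 68570*(-747937/12) = -25643020045/6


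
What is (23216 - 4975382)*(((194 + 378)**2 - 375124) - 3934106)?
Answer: 19719752811636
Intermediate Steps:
(23216 - 4975382)*(((194 + 378)**2 - 375124) - 3934106) = -4952166*((572**2 - 375124) - 3934106) = -4952166*((327184 - 375124) - 3934106) = -4952166*(-47940 - 3934106) = -4952166*(-3982046) = 19719752811636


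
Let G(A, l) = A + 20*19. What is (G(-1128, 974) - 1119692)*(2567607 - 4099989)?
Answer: 1716942088080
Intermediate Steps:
G(A, l) = 380 + A (G(A, l) = A + 380 = 380 + A)
(G(-1128, 974) - 1119692)*(2567607 - 4099989) = ((380 - 1128) - 1119692)*(2567607 - 4099989) = (-748 - 1119692)*(-1532382) = -1120440*(-1532382) = 1716942088080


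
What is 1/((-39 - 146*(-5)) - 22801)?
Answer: -1/22110 ≈ -4.5228e-5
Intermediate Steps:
1/((-39 - 146*(-5)) - 22801) = 1/((-39 + 730) - 22801) = 1/(691 - 22801) = 1/(-22110) = -1/22110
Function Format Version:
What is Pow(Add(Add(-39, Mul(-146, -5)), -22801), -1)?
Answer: Rational(-1, 22110) ≈ -4.5228e-5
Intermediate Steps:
Pow(Add(Add(-39, Mul(-146, -5)), -22801), -1) = Pow(Add(Add(-39, 730), -22801), -1) = Pow(Add(691, -22801), -1) = Pow(-22110, -1) = Rational(-1, 22110)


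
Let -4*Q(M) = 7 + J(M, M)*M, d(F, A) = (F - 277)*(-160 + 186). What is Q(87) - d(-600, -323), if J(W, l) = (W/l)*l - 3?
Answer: 83893/4 ≈ 20973.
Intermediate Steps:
J(W, l) = -3 + W (J(W, l) = (W/l)*l - 3 = W - 3 = -3 + W)
d(F, A) = -7202 + 26*F (d(F, A) = (-277 + F)*26 = -7202 + 26*F)
Q(M) = -7/4 - M*(-3 + M)/4 (Q(M) = -(7 + (-3 + M)*M)/4 = -(7 + M*(-3 + M))/4 = -7/4 - M*(-3 + M)/4)
Q(87) - d(-600, -323) = (-7/4 - ¼*87*(-3 + 87)) - (-7202 + 26*(-600)) = (-7/4 - ¼*87*84) - (-7202 - 15600) = (-7/4 - 1827) - 1*(-22802) = -7315/4 + 22802 = 83893/4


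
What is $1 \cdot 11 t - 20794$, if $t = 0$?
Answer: $-20794$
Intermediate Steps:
$1 \cdot 11 t - 20794 = 1 \cdot 11 \cdot 0 - 20794 = 11 \cdot 0 - 20794 = 0 - 20794 = -20794$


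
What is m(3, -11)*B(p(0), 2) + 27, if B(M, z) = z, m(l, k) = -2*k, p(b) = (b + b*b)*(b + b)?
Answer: 71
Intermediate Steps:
p(b) = 2*b*(b + b²) (p(b) = (b + b²)*(2*b) = 2*b*(b + b²))
m(3, -11)*B(p(0), 2) + 27 = -2*(-11)*2 + 27 = 22*2 + 27 = 44 + 27 = 71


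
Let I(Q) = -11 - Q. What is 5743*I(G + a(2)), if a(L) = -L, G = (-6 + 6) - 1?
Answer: -45944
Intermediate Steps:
G = -1 (G = 0 - 1 = -1)
5743*I(G + a(2)) = 5743*(-11 - (-1 - 1*2)) = 5743*(-11 - (-1 - 2)) = 5743*(-11 - 1*(-3)) = 5743*(-11 + 3) = 5743*(-8) = -45944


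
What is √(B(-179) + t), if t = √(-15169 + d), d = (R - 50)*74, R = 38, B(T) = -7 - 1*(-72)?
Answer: √(65 + I*√16057) ≈ 10.184 + 6.2215*I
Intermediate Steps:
B(T) = 65 (B(T) = -7 + 72 = 65)
d = -888 (d = (38 - 50)*74 = -12*74 = -888)
t = I*√16057 (t = √(-15169 - 888) = √(-16057) = I*√16057 ≈ 126.72*I)
√(B(-179) + t) = √(65 + I*√16057)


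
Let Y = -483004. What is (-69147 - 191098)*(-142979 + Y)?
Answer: 162908945835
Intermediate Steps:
(-69147 - 191098)*(-142979 + Y) = (-69147 - 191098)*(-142979 - 483004) = -260245*(-625983) = 162908945835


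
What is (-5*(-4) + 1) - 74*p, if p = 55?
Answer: -4049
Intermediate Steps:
(-5*(-4) + 1) - 74*p = (-5*(-4) + 1) - 74*55 = (20 + 1) - 4070 = 21 - 4070 = -4049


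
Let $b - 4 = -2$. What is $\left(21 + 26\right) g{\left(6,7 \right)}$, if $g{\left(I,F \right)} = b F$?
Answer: $658$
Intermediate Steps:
$b = 2$ ($b = 4 - 2 = 2$)
$g{\left(I,F \right)} = 2 F$
$\left(21 + 26\right) g{\left(6,7 \right)} = \left(21 + 26\right) 2 \cdot 7 = 47 \cdot 14 = 658$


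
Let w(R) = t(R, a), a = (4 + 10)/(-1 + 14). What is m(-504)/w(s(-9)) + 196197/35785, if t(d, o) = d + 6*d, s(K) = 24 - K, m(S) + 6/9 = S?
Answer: 4810943/1458765 ≈ 3.2980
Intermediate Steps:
m(S) = -⅔ + S
a = 14/13 ≈ 1.0769
t(d, o) = 7*d
w(R) = 7*R
m(-504)/w(s(-9)) + 196197/35785 = (-⅔ - 504)/((7*(24 - 1*(-9)))) + 196197/35785 = -1514*1/(7*(24 + 9))/3 + 196197*(1/35785) = -1514/(3*(7*33)) + 11541/2105 = -1514/3/231 + 11541/2105 = -1514/3*1/231 + 11541/2105 = -1514/693 + 11541/2105 = 4810943/1458765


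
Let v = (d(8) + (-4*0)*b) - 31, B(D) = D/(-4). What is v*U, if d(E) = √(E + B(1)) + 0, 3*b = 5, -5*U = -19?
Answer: -589/5 + 19*√31/10 ≈ -107.22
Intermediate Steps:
U = 19/5 (U = -⅕*(-19) = 19/5 ≈ 3.8000)
b = 5/3 (b = (⅓)*5 = 5/3 ≈ 1.6667)
B(D) = -D/4 (B(D) = D*(-¼) = -D/4)
d(E) = √(-¼ + E) (d(E) = √(E - ¼*1) + 0 = √(E - ¼) + 0 = √(-¼ + E) + 0 = √(-¼ + E))
v = -31 + √31/2 (v = (√(-1 + 4*8)/2 - 4*0*(5/3)) - 31 = (√(-1 + 32)/2 + 0*(5/3)) - 31 = (√31/2 + 0) - 31 = √31/2 - 31 = -31 + √31/2 ≈ -28.216)
v*U = (-31 + √31/2)*(19/5) = -589/5 + 19*√31/10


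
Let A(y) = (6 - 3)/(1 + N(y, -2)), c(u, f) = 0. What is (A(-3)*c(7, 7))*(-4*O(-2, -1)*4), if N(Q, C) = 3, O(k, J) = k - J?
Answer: 0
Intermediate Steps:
A(y) = 3/4 (A(y) = (6 - 3)/(1 + 3) = 3/4)
(A(-3)*c(7, 7))*(-4*O(-2, -1)*4) = ((3/4)*0)*(-4*(-2 - 1*(-1))*4) = 0*(-4*(-2 + 1)*4) = 0*(-4*(-1)*4) = 0*(4*4) = 0*16 = 0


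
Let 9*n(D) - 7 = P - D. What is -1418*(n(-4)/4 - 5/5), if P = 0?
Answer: 17725/18 ≈ 984.72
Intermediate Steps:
n(D) = 7/9 - D/9 (n(D) = 7/9 + (0 - D)/9 = 7/9 + (-D)/9 = 7/9 - D/9)
-1418*(n(-4)/4 - 5/5) = -1418*((7/9 - ⅑*(-4))/4 - 5/5) = -1418*((7/9 + 4/9)*(¼) - 5*⅕) = -1418*((11/9)*(¼) - 1) = -1418*(11/36 - 1) = -1418*(-25/36) = 17725/18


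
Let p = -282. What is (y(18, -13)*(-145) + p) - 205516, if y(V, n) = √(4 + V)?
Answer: -205798 - 145*√22 ≈ -2.0648e+5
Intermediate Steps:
(y(18, -13)*(-145) + p) - 205516 = (√(4 + 18)*(-145) - 282) - 205516 = (√22*(-145) - 282) - 205516 = (-145*√22 - 282) - 205516 = (-282 - 145*√22) - 205516 = -205798 - 145*√22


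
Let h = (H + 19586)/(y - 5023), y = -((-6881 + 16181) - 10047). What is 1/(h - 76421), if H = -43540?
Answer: -2138/163376121 ≈ -1.3086e-5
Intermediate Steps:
y = 747 (y = -(9300 - 10047) = -1*(-747) = 747)
h = 11977/2138 (h = (-43540 + 19586)/(747 - 5023) = -23954/(-4276) = -23954*(-1/4276) = 11977/2138 ≈ 5.6020)
1/(h - 76421) = 1/(11977/2138 - 76421) = 1/(-163376121/2138) = -2138/163376121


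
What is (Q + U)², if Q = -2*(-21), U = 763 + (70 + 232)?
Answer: 1225449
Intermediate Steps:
U = 1065 (U = 763 + 302 = 1065)
Q = 42
(Q + U)² = (42 + 1065)² = 1107² = 1225449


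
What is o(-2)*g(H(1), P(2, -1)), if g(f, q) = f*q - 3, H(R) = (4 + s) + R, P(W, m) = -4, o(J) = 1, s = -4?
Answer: -7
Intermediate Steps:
H(R) = R (H(R) = (4 - 4) + R = 0 + R = R)
g(f, q) = -3 + f*q
o(-2)*g(H(1), P(2, -1)) = 1*(-3 + 1*(-4)) = 1*(-3 - 4) = 1*(-7) = -7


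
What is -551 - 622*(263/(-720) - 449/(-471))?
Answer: -51814379/56520 ≈ -916.74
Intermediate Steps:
-551 - 622*(263/(-720) - 449/(-471)) = -551 - 622*(263*(-1/720) - 449*(-1/471)) = -551 - 622*(-263/720 + 449/471) = -551 - 622*66469/113040 = -551 - 20671859/56520 = -51814379/56520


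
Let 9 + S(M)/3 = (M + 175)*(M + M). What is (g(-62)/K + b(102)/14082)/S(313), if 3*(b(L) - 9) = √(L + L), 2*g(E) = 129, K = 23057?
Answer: 61989/16530928574141 + √51/19357898751 ≈ 4.1188e-9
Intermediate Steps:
g(E) = 129/2 (g(E) = (½)*129 = 129/2)
b(L) = 9 + √2*√L/3 (b(L) = 9 + √(L + L)/3 = 9 + √(2*L)/3 = 9 + (√2*√L)/3 = 9 + √2*√L/3)
S(M) = -27 + 6*M*(175 + M) (S(M) = -27 + 3*((M + 175)*(M + M)) = -27 + 3*((175 + M)*(2*M)) = -27 + 3*(2*M*(175 + M)) = -27 + 6*M*(175 + M))
(g(-62)/K + b(102)/14082)/S(313) = ((129/2)/23057 + (9 + √2*√102/3)/14082)/(-27 + 6*313² + 1050*313) = ((129/2)*(1/23057) + (9 + 2*√51/3)*(1/14082))/(-27 + 6*97969 + 328650) = (129/46114 + (3/4694 + √51/21123))/(-27 + 587814 + 328650) = (185967/54114779 + √51/21123)/916437 = (185967/54114779 + √51/21123)*(1/916437) = 61989/16530928574141 + √51/19357898751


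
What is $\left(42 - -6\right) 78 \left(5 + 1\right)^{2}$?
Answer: $134784$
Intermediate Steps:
$\left(42 - -6\right) 78 \left(5 + 1\right)^{2} = \left(42 + 6\right) 78 \cdot 6^{2} = 48 \cdot 78 \cdot 36 = 3744 \cdot 36 = 134784$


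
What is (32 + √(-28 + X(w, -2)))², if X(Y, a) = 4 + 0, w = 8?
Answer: 1000 + 128*I*√6 ≈ 1000.0 + 313.53*I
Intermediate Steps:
X(Y, a) = 4
(32 + √(-28 + X(w, -2)))² = (32 + √(-28 + 4))² = (32 + √(-24))² = (32 + 2*I*√6)²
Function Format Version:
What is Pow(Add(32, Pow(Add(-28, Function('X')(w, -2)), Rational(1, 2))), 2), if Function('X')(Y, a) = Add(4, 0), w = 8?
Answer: Add(1000, Mul(128, I, Pow(6, Rational(1, 2)))) ≈ Add(1000.0, Mul(313.53, I))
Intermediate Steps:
Function('X')(Y, a) = 4
Pow(Add(32, Pow(Add(-28, Function('X')(w, -2)), Rational(1, 2))), 2) = Pow(Add(32, Pow(Add(-28, 4), Rational(1, 2))), 2) = Pow(Add(32, Pow(-24, Rational(1, 2))), 2) = Pow(Add(32, Mul(2, I, Pow(6, Rational(1, 2)))), 2)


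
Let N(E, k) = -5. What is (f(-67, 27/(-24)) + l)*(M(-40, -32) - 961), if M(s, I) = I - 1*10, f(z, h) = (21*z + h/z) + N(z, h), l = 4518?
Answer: -1669819475/536 ≈ -3.1153e+6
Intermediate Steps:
f(z, h) = -5 + 21*z + h/z (f(z, h) = (21*z + h/z) - 5 = -5 + 21*z + h/z)
M(s, I) = -10 + I (M(s, I) = I - 10 = -10 + I)
(f(-67, 27/(-24)) + l)*(M(-40, -32) - 961) = ((-5 + 21*(-67) + (27/(-24))/(-67)) + 4518)*((-10 - 32) - 961) = ((-5 - 1407 + (27*(-1/24))*(-1/67)) + 4518)*(-42 - 961) = ((-5 - 1407 - 9/8*(-1/67)) + 4518)*(-1003) = ((-5 - 1407 + 9/536) + 4518)*(-1003) = (-756823/536 + 4518)*(-1003) = (1664825/536)*(-1003) = -1669819475/536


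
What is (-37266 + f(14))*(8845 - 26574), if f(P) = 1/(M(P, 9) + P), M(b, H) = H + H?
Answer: 21142027519/32 ≈ 6.6069e+8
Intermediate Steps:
M(b, H) = 2*H
f(P) = 1/(18 + P) (f(P) = 1/(2*9 + P) = 1/(18 + P))
(-37266 + f(14))*(8845 - 26574) = (-37266 + 1/(18 + 14))*(8845 - 26574) = (-37266 + 1/32)*(-17729) = -1192511/32*(-17729) = 21142027519/32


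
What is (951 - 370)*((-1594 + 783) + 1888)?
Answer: 625737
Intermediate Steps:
(951 - 370)*((-1594 + 783) + 1888) = 581*(-811 + 1888) = 581*1077 = 625737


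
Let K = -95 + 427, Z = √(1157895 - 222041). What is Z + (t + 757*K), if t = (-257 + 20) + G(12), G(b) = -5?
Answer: 251082 + √935854 ≈ 2.5205e+5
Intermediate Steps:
Z = √935854 ≈ 967.40
K = 332
t = -242 (t = (-257 + 20) - 5 = -237 - 5 = -242)
Z + (t + 757*K) = √935854 + (-242 + 757*332) = √935854 + (-242 + 251324) = √935854 + 251082 = 251082 + √935854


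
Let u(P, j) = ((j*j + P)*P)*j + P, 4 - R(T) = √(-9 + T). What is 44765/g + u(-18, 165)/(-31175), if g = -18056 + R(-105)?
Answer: 13153529826116722/5079573725575 + 44765*I*√114/325874818 ≈ 2589.5 + 0.0014667*I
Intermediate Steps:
R(T) = 4 - √(-9 + T)
u(P, j) = P + P*j*(P + j²) (u(P, j) = ((j² + P)*P)*j + P = ((P + j²)*P)*j + P = (P*(P + j²))*j + P = P*j*(P + j²) + P = P + P*j*(P + j²))
g = -18052 - I*√114 (g = -18056 + (4 - √(-9 - 105)) = -18056 + (4 - √(-114)) = -18056 + (4 - I*√114) = -18052 - I*√114 ≈ -18052.0 - 10.677*I)
44765/g + u(-18, 165)/(-31175) = 44765/(-18052 - I*√114) - 18*(1 + 165³ - 18*165)/(-31175) = 44765/(-18052 - I*√114) - 18*(1 + 4492125 - 2970)*(-1/31175) = 44765/(-18052 - I*√114) - 18*4489156*(-1/31175) = 44765/(-18052 - I*√114) - 80804808*(-1/31175) = 44765/(-18052 - I*√114) + 80804808/31175 = 80804808/31175 + 44765/(-18052 - I*√114)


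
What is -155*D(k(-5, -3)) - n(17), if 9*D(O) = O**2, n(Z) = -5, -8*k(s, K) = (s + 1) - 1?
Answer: -995/576 ≈ -1.7274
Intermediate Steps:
k(s, K) = -s/8 (k(s, K) = -((s + 1) - 1)/8 = -((1 + s) - 1)/8 = -s/8)
D(O) = O**2/9
-155*D(k(-5, -3)) - n(17) = -155*(-1/8*(-5))**2/9 - 1*(-5) = -155*(5/8)**2/9 + 5 = -155*25/(9*64) + 5 = -155*25/576 + 5 = -3875/576 + 5 = -995/576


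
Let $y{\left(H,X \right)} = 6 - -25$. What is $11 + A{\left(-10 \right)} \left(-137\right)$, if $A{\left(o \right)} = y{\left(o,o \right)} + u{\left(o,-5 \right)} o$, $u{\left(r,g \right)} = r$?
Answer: $-17936$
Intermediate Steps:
$y{\left(H,X \right)} = 31$ ($y{\left(H,X \right)} = 6 + 25 = 31$)
$A{\left(o \right)} = 31 + o^{2}$ ($A{\left(o \right)} = 31 + o o = 31 + o^{2}$)
$11 + A{\left(-10 \right)} \left(-137\right) = 11 + \left(31 + \left(-10\right)^{2}\right) \left(-137\right) = 11 + \left(31 + 100\right) \left(-137\right) = 11 + 131 \left(-137\right) = 11 - 17947 = -17936$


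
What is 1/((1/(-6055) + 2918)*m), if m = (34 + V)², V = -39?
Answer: 1211/88342445 ≈ 1.3708e-5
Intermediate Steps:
m = 25 (m = (34 - 39)² = (-5)² = 25)
1/((1/(-6055) + 2918)*m) = 1/((1/(-6055) + 2918)*25) = (1/25)/(-1/6055 + 2918) = (1/25)/(17668489/6055) = (6055/17668489)*(1/25) = 1211/88342445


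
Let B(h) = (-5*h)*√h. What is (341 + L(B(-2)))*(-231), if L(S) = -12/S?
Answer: -78771 - 693*I*√2/5 ≈ -78771.0 - 196.01*I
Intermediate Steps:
B(h) = -5*h^(3/2)
(341 + L(B(-2)))*(-231) = (341 - 12*(-I*√2/20))*(-231) = (341 - (-3)*I*√2/5)*(-231) = (341 + 3*I*√2/5)*(-231) = -78771 - 693*I*√2/5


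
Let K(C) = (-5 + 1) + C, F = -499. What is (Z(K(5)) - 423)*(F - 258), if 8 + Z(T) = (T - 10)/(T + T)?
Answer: 659347/2 ≈ 3.2967e+5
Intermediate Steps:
K(C) = -4 + C
Z(T) = -8 + (-10 + T)/(2*T) (Z(T) = -8 + (T - 10)/(T + T) = -8 + (-10 + T)/((2*T)) = -8 + (-10 + T)*(1/(2*T)) = -8 + (-10 + T)/(2*T))
(Z(K(5)) - 423)*(F - 258) = ((-15/2 - 5/(-4 + 5)) - 423)*(-499 - 258) = ((-15/2 - 5/1) - 423)*(-757) = ((-15/2 - 5*1) - 423)*(-757) = ((-15/2 - 5) - 423)*(-757) = (-25/2 - 423)*(-757) = -871/2*(-757) = 659347/2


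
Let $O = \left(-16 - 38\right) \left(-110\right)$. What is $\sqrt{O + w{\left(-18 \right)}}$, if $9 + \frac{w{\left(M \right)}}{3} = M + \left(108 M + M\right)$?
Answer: $3 i \sqrt{3} \approx 5.1962 i$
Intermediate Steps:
$w{\left(M \right)} = -27 + 330 M$ ($w{\left(M \right)} = -27 + 3 \left(M + \left(108 M + M\right)\right) = -27 + 3 \left(M + 109 M\right) = -27 + 3 \cdot 110 M = -27 + 330 M$)
$O = 5940$ ($O = \left(-54\right) \left(-110\right) = 5940$)
$\sqrt{O + w{\left(-18 \right)}} = \sqrt{5940 + \left(-27 + 330 \left(-18\right)\right)} = \sqrt{5940 - 5967} = \sqrt{-27} = 3 i \sqrt{3}$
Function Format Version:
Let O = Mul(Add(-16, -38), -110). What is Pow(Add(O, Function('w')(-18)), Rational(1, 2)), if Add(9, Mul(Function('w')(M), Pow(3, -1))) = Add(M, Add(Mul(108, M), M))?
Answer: Mul(3, I, Pow(3, Rational(1, 2))) ≈ Mul(5.1962, I)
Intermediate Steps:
Function('w')(M) = Add(-27, Mul(330, M)) (Function('w')(M) = Add(-27, Mul(3, Add(M, Add(Mul(108, M), M)))) = Add(-27, Mul(3, Add(M, Mul(109, M)))) = Add(-27, Mul(3, Mul(110, M))) = Add(-27, Mul(330, M)))
O = 5940 (O = Mul(-54, -110) = 5940)
Pow(Add(O, Function('w')(-18)), Rational(1, 2)) = Pow(Add(5940, Add(-27, Mul(330, -18))), Rational(1, 2)) = Pow(Add(5940, Add(-27, -5940)), Rational(1, 2)) = Pow(Add(5940, -5967), Rational(1, 2)) = Pow(-27, Rational(1, 2)) = Mul(3, I, Pow(3, Rational(1, 2)))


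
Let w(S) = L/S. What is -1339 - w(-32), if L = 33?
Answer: -42815/32 ≈ -1338.0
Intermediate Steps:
w(S) = 33/S
-1339 - w(-32) = -1339 - 33/(-32) = -1339 - 33*(-1)/32 = -1339 - 1*(-33/32) = -1339 + 33/32 = -42815/32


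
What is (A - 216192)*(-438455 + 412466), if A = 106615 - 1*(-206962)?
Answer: -2530938765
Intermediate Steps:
A = 313577 (A = 106615 + 206962 = 313577)
(A - 216192)*(-438455 + 412466) = (313577 - 216192)*(-438455 + 412466) = 97385*(-25989) = -2530938765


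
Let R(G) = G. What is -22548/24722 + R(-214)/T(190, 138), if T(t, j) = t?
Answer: -2393657/1174295 ≈ -2.0384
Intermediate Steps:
-22548/24722 + R(-214)/T(190, 138) = -22548/24722 - 214/190 = -22548*1/24722 - 214*1/190 = -11274/12361 - 107/95 = -2393657/1174295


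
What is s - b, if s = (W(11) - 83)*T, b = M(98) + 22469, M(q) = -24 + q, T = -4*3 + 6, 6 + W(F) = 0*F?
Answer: -22009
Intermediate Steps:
W(F) = -6 (W(F) = -6 + 0*F = -6 + 0 = -6)
T = -6 (T = -12 + 6 = -6)
b = 22543 (b = (-24 + 98) + 22469 = 74 + 22469 = 22543)
s = 534 (s = (-6 - 83)*(-6) = -89*(-6) = 534)
s - b = 534 - 1*22543 = 534 - 22543 = -22009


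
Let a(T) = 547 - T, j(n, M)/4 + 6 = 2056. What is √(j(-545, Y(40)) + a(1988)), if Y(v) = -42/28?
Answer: 3*√751 ≈ 82.213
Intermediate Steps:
Y(v) = -3/2 (Y(v) = -42*1/28 = -3/2)
j(n, M) = 8200 (j(n, M) = -24 + 4*2056 = -24 + 8224 = 8200)
√(j(-545, Y(40)) + a(1988)) = √(8200 + (547 - 1*1988)) = √(8200 + (547 - 1988)) = √(8200 - 1441) = √6759 = 3*√751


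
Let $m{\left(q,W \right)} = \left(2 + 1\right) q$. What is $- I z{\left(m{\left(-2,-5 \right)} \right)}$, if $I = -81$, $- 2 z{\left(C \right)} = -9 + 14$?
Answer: $- \frac{405}{2} \approx -202.5$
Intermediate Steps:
$m{\left(q,W \right)} = 3 q$
$z{\left(C \right)} = - \frac{5}{2}$ ($z{\left(C \right)} = - \frac{-9 + 14}{2} = \left(- \frac{1}{2}\right) 5 = - \frac{5}{2}$)
$- I z{\left(m{\left(-2,-5 \right)} \right)} = - \frac{\left(-81\right) \left(-5\right)}{2} = \left(-1\right) \frac{405}{2} = - \frac{405}{2}$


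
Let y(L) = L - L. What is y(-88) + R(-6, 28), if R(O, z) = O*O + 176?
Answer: 212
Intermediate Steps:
y(L) = 0
R(O, z) = 176 + O² (R(O, z) = O² + 176 = 176 + O²)
y(-88) + R(-6, 28) = 0 + (176 + (-6)²) = 0 + (176 + 36) = 0 + 212 = 212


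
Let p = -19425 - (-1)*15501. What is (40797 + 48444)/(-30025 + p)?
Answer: -89241/33949 ≈ -2.6287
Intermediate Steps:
p = -3924 (p = -19425 - 1*(-15501) = -19425 + 15501 = -3924)
(40797 + 48444)/(-30025 + p) = (40797 + 48444)/(-30025 - 3924) = 89241/(-33949) = 89241*(-1/33949) = -89241/33949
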